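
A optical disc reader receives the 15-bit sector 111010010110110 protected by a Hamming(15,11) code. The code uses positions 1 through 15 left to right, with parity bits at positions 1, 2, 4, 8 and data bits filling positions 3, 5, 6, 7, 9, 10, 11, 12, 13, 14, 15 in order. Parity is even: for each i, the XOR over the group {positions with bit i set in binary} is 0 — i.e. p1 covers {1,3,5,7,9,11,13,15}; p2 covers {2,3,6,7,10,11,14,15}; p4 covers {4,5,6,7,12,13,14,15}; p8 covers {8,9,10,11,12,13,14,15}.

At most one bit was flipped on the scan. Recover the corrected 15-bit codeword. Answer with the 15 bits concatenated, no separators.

111010010110111

s1 (pos 1,3,5,7,9,11,13,15): 1⊕1⊕1⊕0⊕0⊕1⊕1⊕0 = 1
s2 (pos 2,3,6,7,10,11,14,15): 1⊕1⊕0⊕0⊕1⊕1⊕1⊕0 = 1
s4 (pos 4,5,6,7,12,13,14,15): 0⊕1⊕0⊕0⊕0⊕1⊕1⊕0 = 1
s8 (pos 8,9,10,11,12,13,14,15): 1⊕0⊕1⊕1⊕0⊕1⊕1⊕0 = 1
Syndrome s8…s1 = 1111 → error at position 15.
Flip position 15: 111010010110110 → 111010010110111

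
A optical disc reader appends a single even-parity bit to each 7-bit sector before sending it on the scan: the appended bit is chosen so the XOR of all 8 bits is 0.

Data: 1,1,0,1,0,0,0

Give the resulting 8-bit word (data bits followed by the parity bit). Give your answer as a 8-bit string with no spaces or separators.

11010001

XOR of the 7 data bits: 1⊕1⊕0⊕1⊕0⊕0⊕0 = 1
Parity bit = 1 (so all 8 bits XOR to 0).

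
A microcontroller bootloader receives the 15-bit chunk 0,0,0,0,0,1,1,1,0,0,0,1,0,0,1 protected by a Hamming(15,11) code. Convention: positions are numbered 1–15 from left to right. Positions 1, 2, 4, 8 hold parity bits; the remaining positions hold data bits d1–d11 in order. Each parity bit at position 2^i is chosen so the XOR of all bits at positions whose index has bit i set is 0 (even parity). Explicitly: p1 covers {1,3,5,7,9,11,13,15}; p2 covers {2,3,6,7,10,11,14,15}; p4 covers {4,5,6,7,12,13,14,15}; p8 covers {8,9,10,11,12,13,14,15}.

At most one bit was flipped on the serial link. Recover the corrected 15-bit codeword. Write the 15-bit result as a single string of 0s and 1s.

s1 (pos 1,3,5,7,9,11,13,15): 0⊕0⊕0⊕1⊕0⊕0⊕0⊕1 = 0
s2 (pos 2,3,6,7,10,11,14,15): 0⊕0⊕1⊕1⊕0⊕0⊕0⊕1 = 1
s4 (pos 4,5,6,7,12,13,14,15): 0⊕0⊕1⊕1⊕1⊕0⊕0⊕1 = 0
s8 (pos 8,9,10,11,12,13,14,15): 1⊕0⊕0⊕0⊕1⊕0⊕0⊕1 = 1
Syndrome s8…s1 = 1010 → error at position 10.
Flip position 10: 000001110001001 → 000001110101001

000001110101001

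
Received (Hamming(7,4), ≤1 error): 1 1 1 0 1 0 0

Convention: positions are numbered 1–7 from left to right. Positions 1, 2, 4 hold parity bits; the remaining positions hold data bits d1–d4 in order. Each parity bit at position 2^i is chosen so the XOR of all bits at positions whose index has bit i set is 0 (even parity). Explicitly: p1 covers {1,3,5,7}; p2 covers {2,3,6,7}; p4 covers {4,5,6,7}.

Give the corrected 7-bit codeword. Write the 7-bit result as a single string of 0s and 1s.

s1 (pos 1,3,5,7): 1⊕1⊕1⊕0 = 1
s2 (pos 2,3,6,7): 1⊕1⊕0⊕0 = 0
s4 (pos 4,5,6,7): 0⊕1⊕0⊕0 = 1
Syndrome s4…s1 = 101 → error at position 5.
Flip position 5: 1110100 → 1110000

1110000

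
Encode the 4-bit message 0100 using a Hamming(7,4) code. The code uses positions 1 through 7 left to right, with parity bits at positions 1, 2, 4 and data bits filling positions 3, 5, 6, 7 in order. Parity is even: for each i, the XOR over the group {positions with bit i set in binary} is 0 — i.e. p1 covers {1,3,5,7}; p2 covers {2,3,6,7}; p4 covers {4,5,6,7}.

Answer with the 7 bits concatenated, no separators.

1001100

Place data at non-parity positions: p1 p2 0 p4 1 0 0
p1 (pos 1,3,5,7): XOR of data positions = 0⊕1⊕0 = 1
p2 (pos 2,3,6,7): XOR of data positions = 0⊕0⊕0 = 0
p4 (pos 4,5,6,7): XOR of data positions = 1⊕0⊕0 = 1
Codeword: 1001100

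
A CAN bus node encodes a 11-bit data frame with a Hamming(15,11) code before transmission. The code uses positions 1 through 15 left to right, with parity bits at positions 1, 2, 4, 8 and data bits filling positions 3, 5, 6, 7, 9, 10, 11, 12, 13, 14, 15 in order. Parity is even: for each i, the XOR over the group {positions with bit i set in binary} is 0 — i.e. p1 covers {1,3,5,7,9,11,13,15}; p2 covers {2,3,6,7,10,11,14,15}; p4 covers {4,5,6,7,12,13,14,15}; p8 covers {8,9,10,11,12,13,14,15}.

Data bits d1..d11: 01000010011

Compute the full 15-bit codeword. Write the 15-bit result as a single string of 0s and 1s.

110110010010011

Place data at non-parity positions: p1 p2 0 p4 1 0 0 p8 0 0 1 0 0 1 1
p1 (pos 1,3,5,7,9,11,13,15): XOR of data positions = 0⊕1⊕0⊕0⊕1⊕0⊕1 = 1
p2 (pos 2,3,6,7,10,11,14,15): XOR of data positions = 0⊕0⊕0⊕0⊕1⊕1⊕1 = 1
p4 (pos 4,5,6,7,12,13,14,15): XOR of data positions = 1⊕0⊕0⊕0⊕0⊕1⊕1 = 1
p8 (pos 8,9,10,11,12,13,14,15): XOR of data positions = 0⊕0⊕1⊕0⊕0⊕1⊕1 = 1
Codeword: 110110010010011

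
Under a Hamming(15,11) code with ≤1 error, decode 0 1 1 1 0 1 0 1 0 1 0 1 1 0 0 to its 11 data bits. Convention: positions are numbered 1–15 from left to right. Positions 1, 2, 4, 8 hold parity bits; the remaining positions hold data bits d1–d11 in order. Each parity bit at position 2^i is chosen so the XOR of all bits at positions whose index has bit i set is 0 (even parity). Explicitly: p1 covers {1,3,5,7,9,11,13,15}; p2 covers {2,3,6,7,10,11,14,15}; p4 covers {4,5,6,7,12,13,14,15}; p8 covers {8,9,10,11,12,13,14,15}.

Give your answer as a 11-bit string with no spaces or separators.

10100101100

s1 (pos 1,3,5,7,9,11,13,15): 0⊕1⊕0⊕0⊕0⊕0⊕1⊕0 = 0
s2 (pos 2,3,6,7,10,11,14,15): 1⊕1⊕1⊕0⊕1⊕0⊕0⊕0 = 0
s4 (pos 4,5,6,7,12,13,14,15): 1⊕0⊕1⊕0⊕1⊕1⊕0⊕0 = 0
s8 (pos 8,9,10,11,12,13,14,15): 1⊕0⊕1⊕0⊕1⊕1⊕0⊕0 = 0
Syndrome s8…s1 = 0000 → no error.
Read data bits from positions 3,5,6,7,9,10,11,12,13,14,15: 10100101100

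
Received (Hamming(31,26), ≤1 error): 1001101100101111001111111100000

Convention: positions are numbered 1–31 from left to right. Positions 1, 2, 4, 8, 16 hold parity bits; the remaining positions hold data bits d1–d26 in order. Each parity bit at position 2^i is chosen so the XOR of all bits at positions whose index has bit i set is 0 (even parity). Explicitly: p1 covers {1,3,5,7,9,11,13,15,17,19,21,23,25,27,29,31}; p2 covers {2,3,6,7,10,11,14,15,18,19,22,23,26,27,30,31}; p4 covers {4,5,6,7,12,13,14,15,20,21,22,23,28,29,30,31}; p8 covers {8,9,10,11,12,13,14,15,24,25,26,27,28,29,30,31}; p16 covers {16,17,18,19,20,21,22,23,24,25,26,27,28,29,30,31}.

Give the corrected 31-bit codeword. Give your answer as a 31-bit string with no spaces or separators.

1001101100101110001111111100000

s1 (pos 1,3,5,7,9,11,13,15,17,19,21,23,25,27,29,31): 1⊕0⊕1⊕1⊕0⊕1⊕1⊕1⊕0⊕1⊕1⊕1⊕1⊕0⊕0⊕0 = 0
s2 (pos 2,3,6,7,10,11,14,15,18,19,22,23,26,27,30,31): 0⊕0⊕0⊕1⊕0⊕1⊕1⊕1⊕0⊕1⊕1⊕1⊕1⊕0⊕0⊕0 = 0
s4 (pos 4,5,6,7,12,13,14,15,20,21,22,23,28,29,30,31): 1⊕1⊕0⊕1⊕0⊕1⊕1⊕1⊕1⊕1⊕1⊕1⊕0⊕0⊕0⊕0 = 0
s8 (pos 8,9,10,11,12,13,14,15,24,25,26,27,28,29,30,31): 1⊕0⊕0⊕1⊕0⊕1⊕1⊕1⊕1⊕1⊕1⊕0⊕0⊕0⊕0⊕0 = 0
s16 (pos 16,17,18,19,20,21,22,23,24,25,26,27,28,29,30,31): 1⊕0⊕0⊕1⊕1⊕1⊕1⊕1⊕1⊕1⊕1⊕0⊕0⊕0⊕0⊕0 = 1
Syndrome s16…s1 = 10000 → error at position 16.
Flip position 16: 1001101100101111001111111100000 → 1001101100101110001111111100000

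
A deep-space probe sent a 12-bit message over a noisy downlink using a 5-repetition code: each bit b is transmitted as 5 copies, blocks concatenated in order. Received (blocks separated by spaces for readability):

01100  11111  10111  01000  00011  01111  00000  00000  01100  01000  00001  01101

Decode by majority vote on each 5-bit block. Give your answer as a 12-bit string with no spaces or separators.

011001000001

Block 1 (01100): 2 ones → 0
Block 2 (11111): 5 ones → 1
Block 3 (10111): 4 ones → 1
Block 4 (01000): 1 one → 0
Block 5 (00011): 2 ones → 0
Block 6 (01111): 4 ones → 1
Block 7 (00000): 0 ones → 0
Block 8 (00000): 0 ones → 0
Block 9 (01100): 2 ones → 0
Block 10 (01000): 1 one → 0
Block 11 (00001): 1 one → 0
Block 12 (01101): 3 ones → 1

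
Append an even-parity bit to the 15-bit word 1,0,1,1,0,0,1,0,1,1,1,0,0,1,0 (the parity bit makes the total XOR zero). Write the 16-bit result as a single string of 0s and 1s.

1011001011100100

XOR of the 15 data bits: 1⊕0⊕1⊕1⊕0⊕0⊕1⊕0⊕1⊕1⊕1⊕0⊕0⊕1⊕0 = 0
Parity bit = 0 (so all 16 bits XOR to 0).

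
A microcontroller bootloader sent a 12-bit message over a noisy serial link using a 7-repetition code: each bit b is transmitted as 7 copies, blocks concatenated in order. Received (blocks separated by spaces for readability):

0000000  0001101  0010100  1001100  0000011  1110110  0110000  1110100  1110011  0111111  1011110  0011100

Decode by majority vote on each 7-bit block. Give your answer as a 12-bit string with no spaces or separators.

000001011110

Block 1 (0000000): 0 ones → 0
Block 2 (0001101): 3 ones → 0
Block 3 (0010100): 2 ones → 0
Block 4 (1001100): 3 ones → 0
Block 5 (0000011): 2 ones → 0
Block 6 (1110110): 5 ones → 1
Block 7 (0110000): 2 ones → 0
Block 8 (1110100): 4 ones → 1
Block 9 (1110011): 5 ones → 1
Block 10 (0111111): 6 ones → 1
Block 11 (1011110): 5 ones → 1
Block 12 (0011100): 3 ones → 0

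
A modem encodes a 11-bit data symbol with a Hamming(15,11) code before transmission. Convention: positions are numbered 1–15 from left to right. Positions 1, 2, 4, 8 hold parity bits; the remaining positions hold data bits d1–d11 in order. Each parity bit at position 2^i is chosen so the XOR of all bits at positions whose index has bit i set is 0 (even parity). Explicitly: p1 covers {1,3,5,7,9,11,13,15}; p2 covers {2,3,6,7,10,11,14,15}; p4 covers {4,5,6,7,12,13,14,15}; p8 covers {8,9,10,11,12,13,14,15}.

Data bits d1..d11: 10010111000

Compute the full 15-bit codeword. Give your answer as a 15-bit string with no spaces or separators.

101000110111000

Place data at non-parity positions: p1 p2 1 p4 0 0 1 p8 0 1 1 1 0 0 0
p1 (pos 1,3,5,7,9,11,13,15): XOR of data positions = 1⊕0⊕1⊕0⊕1⊕0⊕0 = 1
p2 (pos 2,3,6,7,10,11,14,15): XOR of data positions = 1⊕0⊕1⊕1⊕1⊕0⊕0 = 0
p4 (pos 4,5,6,7,12,13,14,15): XOR of data positions = 0⊕0⊕1⊕1⊕0⊕0⊕0 = 0
p8 (pos 8,9,10,11,12,13,14,15): XOR of data positions = 0⊕1⊕1⊕1⊕0⊕0⊕0 = 1
Codeword: 101000110111000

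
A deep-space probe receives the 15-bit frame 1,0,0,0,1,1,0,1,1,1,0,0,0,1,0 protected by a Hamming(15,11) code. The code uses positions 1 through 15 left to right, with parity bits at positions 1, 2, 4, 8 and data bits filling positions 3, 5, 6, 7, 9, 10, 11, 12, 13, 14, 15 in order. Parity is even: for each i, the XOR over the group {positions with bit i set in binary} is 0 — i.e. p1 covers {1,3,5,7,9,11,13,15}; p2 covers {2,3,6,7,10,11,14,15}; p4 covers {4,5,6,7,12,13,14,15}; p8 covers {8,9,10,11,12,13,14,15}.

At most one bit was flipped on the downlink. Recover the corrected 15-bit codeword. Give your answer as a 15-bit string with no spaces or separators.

100011111100010

s1 (pos 1,3,5,7,9,11,13,15): 1⊕0⊕1⊕0⊕1⊕0⊕0⊕0 = 1
s2 (pos 2,3,6,7,10,11,14,15): 0⊕0⊕1⊕0⊕1⊕0⊕1⊕0 = 1
s4 (pos 4,5,6,7,12,13,14,15): 0⊕1⊕1⊕0⊕0⊕0⊕1⊕0 = 1
s8 (pos 8,9,10,11,12,13,14,15): 1⊕1⊕1⊕0⊕0⊕0⊕1⊕0 = 0
Syndrome s8…s1 = 0111 → error at position 7.
Flip position 7: 100011011100010 → 100011111100010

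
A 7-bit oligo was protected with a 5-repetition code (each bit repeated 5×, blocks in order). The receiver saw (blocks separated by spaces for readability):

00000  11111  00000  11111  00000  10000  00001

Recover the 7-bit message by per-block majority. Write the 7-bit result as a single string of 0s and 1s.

Block 1 (00000): 0 ones → 0
Block 2 (11111): 5 ones → 1
Block 3 (00000): 0 ones → 0
Block 4 (11111): 5 ones → 1
Block 5 (00000): 0 ones → 0
Block 6 (10000): 1 one → 0
Block 7 (00001): 1 one → 0

0101000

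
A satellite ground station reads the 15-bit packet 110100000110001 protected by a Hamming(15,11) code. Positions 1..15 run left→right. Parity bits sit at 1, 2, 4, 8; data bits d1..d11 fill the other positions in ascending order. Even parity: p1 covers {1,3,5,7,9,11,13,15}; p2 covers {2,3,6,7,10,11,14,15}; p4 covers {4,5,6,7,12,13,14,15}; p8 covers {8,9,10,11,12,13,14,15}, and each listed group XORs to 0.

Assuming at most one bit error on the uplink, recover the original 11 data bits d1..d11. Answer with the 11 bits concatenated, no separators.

s1 (pos 1,3,5,7,9,11,13,15): 1⊕0⊕0⊕0⊕0⊕1⊕0⊕1 = 1
s2 (pos 2,3,6,7,10,11,14,15): 1⊕0⊕0⊕0⊕1⊕1⊕0⊕1 = 0
s4 (pos 4,5,6,7,12,13,14,15): 1⊕0⊕0⊕0⊕0⊕0⊕0⊕1 = 0
s8 (pos 8,9,10,11,12,13,14,15): 0⊕0⊕1⊕1⊕0⊕0⊕0⊕1 = 1
Syndrome s8…s1 = 1001 → error at position 9.
Flip position 9: 110100000110001 → 110100001110001
Read data bits from positions 3,5,6,7,9,10,11,12,13,14,15: 00001110001

00001110001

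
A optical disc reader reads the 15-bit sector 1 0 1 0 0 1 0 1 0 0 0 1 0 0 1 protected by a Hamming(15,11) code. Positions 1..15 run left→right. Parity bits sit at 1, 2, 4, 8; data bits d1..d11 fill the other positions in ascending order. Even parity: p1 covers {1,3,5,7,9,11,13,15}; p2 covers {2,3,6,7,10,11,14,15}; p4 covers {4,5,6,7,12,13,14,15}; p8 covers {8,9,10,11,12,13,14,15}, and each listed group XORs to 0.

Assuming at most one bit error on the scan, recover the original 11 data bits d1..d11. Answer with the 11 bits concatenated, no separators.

s1 (pos 1,3,5,7,9,11,13,15): 1⊕1⊕0⊕0⊕0⊕0⊕0⊕1 = 1
s2 (pos 2,3,6,7,10,11,14,15): 0⊕1⊕1⊕0⊕0⊕0⊕0⊕1 = 1
s4 (pos 4,5,6,7,12,13,14,15): 0⊕0⊕1⊕0⊕1⊕0⊕0⊕1 = 1
s8 (pos 8,9,10,11,12,13,14,15): 1⊕0⊕0⊕0⊕1⊕0⊕0⊕1 = 1
Syndrome s8…s1 = 1111 → error at position 15.
Flip position 15: 101001010001001 → 101001010001000
Read data bits from positions 3,5,6,7,9,10,11,12,13,14,15: 10100001000

10100001000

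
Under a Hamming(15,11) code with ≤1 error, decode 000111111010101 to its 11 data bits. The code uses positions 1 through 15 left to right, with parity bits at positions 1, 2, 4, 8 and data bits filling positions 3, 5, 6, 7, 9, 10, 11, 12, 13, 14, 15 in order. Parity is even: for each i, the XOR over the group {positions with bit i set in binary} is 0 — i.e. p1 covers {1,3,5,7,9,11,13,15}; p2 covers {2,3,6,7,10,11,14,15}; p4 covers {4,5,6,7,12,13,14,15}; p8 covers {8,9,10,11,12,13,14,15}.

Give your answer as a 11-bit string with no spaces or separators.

s1 (pos 1,3,5,7,9,11,13,15): 0⊕0⊕1⊕1⊕1⊕1⊕1⊕1 = 0
s2 (pos 2,3,6,7,10,11,14,15): 0⊕0⊕1⊕1⊕0⊕1⊕0⊕1 = 0
s4 (pos 4,5,6,7,12,13,14,15): 1⊕1⊕1⊕1⊕0⊕1⊕0⊕1 = 0
s8 (pos 8,9,10,11,12,13,14,15): 1⊕1⊕0⊕1⊕0⊕1⊕0⊕1 = 1
Syndrome s8…s1 = 1000 → error at position 8.
Flip position 8: 000111111010101 → 000111101010101
Read data bits from positions 3,5,6,7,9,10,11,12,13,14,15: 01111010101

01111010101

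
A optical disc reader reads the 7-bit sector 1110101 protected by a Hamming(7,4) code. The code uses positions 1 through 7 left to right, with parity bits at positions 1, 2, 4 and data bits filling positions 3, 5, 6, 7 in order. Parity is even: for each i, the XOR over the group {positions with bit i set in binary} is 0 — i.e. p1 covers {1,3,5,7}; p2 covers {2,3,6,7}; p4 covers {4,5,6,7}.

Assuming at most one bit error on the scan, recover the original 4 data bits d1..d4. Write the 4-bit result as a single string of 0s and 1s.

s1 (pos 1,3,5,7): 1⊕1⊕1⊕1 = 0
s2 (pos 2,3,6,7): 1⊕1⊕0⊕1 = 1
s4 (pos 4,5,6,7): 0⊕1⊕0⊕1 = 0
Syndrome s4…s1 = 010 → error at position 2.
Flip position 2: 1110101 → 1010101
Read data bits from positions 3,5,6,7: 1101

1101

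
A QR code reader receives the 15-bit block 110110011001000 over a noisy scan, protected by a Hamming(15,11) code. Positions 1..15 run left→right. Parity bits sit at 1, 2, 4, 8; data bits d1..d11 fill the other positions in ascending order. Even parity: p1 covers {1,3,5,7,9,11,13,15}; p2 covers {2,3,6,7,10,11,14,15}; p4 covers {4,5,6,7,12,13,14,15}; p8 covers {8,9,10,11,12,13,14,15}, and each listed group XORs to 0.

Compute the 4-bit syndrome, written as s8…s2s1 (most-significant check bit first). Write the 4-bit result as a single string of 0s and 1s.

s1 (pos 1,3,5,7,9,11,13,15): 1⊕0⊕1⊕0⊕1⊕0⊕0⊕0 = 1
s2 (pos 2,3,6,7,10,11,14,15): 1⊕0⊕0⊕0⊕0⊕0⊕0⊕0 = 1
s4 (pos 4,5,6,7,12,13,14,15): 1⊕1⊕0⊕0⊕1⊕0⊕0⊕0 = 1
s8 (pos 8,9,10,11,12,13,14,15): 1⊕1⊕0⊕0⊕1⊕0⊕0⊕0 = 1
Syndrome s8…s1 = 1111 → error at position 15.

1111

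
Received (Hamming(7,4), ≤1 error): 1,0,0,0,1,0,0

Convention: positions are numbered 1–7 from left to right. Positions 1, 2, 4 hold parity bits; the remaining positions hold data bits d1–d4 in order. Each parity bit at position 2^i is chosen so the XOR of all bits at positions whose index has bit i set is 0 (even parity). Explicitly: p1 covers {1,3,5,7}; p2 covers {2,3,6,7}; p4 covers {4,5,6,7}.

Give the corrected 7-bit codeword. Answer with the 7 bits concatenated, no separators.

s1 (pos 1,3,5,7): 1⊕0⊕1⊕0 = 0
s2 (pos 2,3,6,7): 0⊕0⊕0⊕0 = 0
s4 (pos 4,5,6,7): 0⊕1⊕0⊕0 = 1
Syndrome s4…s1 = 100 → error at position 4.
Flip position 4: 1000100 → 1001100

1001100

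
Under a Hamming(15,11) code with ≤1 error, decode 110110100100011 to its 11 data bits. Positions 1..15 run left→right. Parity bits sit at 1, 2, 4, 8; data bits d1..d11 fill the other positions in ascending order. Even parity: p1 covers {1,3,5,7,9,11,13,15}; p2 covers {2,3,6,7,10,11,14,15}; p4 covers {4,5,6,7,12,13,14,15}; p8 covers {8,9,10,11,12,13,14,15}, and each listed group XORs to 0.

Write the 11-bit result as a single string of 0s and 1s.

01010100001

s1 (pos 1,3,5,7,9,11,13,15): 1⊕0⊕1⊕1⊕0⊕0⊕0⊕1 = 0
s2 (pos 2,3,6,7,10,11,14,15): 1⊕0⊕0⊕1⊕1⊕0⊕1⊕1 = 1
s4 (pos 4,5,6,7,12,13,14,15): 1⊕1⊕0⊕1⊕0⊕0⊕1⊕1 = 1
s8 (pos 8,9,10,11,12,13,14,15): 0⊕0⊕1⊕0⊕0⊕0⊕1⊕1 = 1
Syndrome s8…s1 = 1110 → error at position 14.
Flip position 14: 110110100100011 → 110110100100001
Read data bits from positions 3,5,6,7,9,10,11,12,13,14,15: 01010100001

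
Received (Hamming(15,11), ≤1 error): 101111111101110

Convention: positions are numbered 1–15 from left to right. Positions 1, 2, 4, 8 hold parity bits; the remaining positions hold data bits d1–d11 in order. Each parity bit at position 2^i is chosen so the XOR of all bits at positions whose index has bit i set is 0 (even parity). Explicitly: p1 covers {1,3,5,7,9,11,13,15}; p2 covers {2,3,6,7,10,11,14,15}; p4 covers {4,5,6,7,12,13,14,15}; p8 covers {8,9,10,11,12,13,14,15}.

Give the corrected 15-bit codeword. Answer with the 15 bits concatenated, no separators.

s1 (pos 1,3,5,7,9,11,13,15): 1⊕1⊕1⊕1⊕1⊕0⊕1⊕0 = 0
s2 (pos 2,3,6,7,10,11,14,15): 0⊕1⊕1⊕1⊕1⊕0⊕1⊕0 = 1
s4 (pos 4,5,6,7,12,13,14,15): 1⊕1⊕1⊕1⊕1⊕1⊕1⊕0 = 1
s8 (pos 8,9,10,11,12,13,14,15): 1⊕1⊕1⊕0⊕1⊕1⊕1⊕0 = 0
Syndrome s8…s1 = 0110 → error at position 6.
Flip position 6: 101111111101110 → 101110111101110

101110111101110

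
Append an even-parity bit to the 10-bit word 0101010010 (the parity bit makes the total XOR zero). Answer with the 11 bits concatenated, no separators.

XOR of the 10 data bits: 0⊕1⊕0⊕1⊕0⊕1⊕0⊕0⊕1⊕0 = 0
Parity bit = 0 (so all 11 bits XOR to 0).

01010100100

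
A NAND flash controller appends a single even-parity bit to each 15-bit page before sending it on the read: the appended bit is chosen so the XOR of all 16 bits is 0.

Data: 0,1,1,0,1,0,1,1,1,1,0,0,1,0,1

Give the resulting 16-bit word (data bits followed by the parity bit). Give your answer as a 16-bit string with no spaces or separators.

0110101111001011

XOR of the 15 data bits: 0⊕1⊕1⊕0⊕1⊕0⊕1⊕1⊕1⊕1⊕0⊕0⊕1⊕0⊕1 = 1
Parity bit = 1 (so all 16 bits XOR to 0).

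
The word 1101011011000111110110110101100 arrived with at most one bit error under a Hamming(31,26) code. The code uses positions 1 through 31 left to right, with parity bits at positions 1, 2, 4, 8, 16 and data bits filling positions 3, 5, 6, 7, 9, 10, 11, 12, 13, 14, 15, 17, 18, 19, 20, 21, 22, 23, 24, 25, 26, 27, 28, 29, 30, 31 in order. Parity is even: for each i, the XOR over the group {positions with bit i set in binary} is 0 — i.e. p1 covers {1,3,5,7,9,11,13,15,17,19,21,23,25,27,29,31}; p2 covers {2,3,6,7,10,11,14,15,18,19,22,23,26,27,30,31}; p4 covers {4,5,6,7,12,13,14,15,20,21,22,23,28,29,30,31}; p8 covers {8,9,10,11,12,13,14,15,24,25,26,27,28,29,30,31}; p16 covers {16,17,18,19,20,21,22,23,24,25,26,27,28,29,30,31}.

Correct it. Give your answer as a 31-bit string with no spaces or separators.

s1 (pos 1,3,5,7,9,11,13,15,17,19,21,23,25,27,29,31): 1⊕0⊕0⊕1⊕1⊕0⊕0⊕1⊕1⊕0⊕1⊕1⊕0⊕0⊕1⊕0 = 0
s2 (pos 2,3,6,7,10,11,14,15,18,19,22,23,26,27,30,31): 1⊕0⊕1⊕1⊕1⊕0⊕1⊕1⊕1⊕0⊕0⊕1⊕1⊕0⊕0⊕0 = 1
s4 (pos 4,5,6,7,12,13,14,15,20,21,22,23,28,29,30,31): 1⊕0⊕1⊕1⊕0⊕0⊕1⊕1⊕1⊕1⊕0⊕1⊕1⊕1⊕0⊕0 = 0
s8 (pos 8,9,10,11,12,13,14,15,24,25,26,27,28,29,30,31): 0⊕1⊕1⊕0⊕0⊕0⊕1⊕1⊕1⊕0⊕1⊕0⊕1⊕1⊕0⊕0 = 0
s16 (pos 16,17,18,19,20,21,22,23,24,25,26,27,28,29,30,31): 1⊕1⊕1⊕0⊕1⊕1⊕0⊕1⊕1⊕0⊕1⊕0⊕1⊕1⊕0⊕0 = 0
Syndrome s16…s1 = 00010 → error at position 2.
Flip position 2: 1101011011000111110110110101100 → 1001011011000111110110110101100

1001011011000111110110110101100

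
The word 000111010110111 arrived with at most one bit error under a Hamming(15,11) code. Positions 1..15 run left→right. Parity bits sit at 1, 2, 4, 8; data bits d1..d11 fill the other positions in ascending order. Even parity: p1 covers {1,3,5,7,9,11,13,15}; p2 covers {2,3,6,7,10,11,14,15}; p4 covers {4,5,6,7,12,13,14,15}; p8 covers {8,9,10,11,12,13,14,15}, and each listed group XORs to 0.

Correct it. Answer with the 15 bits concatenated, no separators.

s1 (pos 1,3,5,7,9,11,13,15): 0⊕0⊕1⊕0⊕0⊕1⊕1⊕1 = 0
s2 (pos 2,3,6,7,10,11,14,15): 0⊕0⊕1⊕0⊕1⊕1⊕1⊕1 = 1
s4 (pos 4,5,6,7,12,13,14,15): 1⊕1⊕1⊕0⊕0⊕1⊕1⊕1 = 0
s8 (pos 8,9,10,11,12,13,14,15): 1⊕0⊕1⊕1⊕0⊕1⊕1⊕1 = 0
Syndrome s8…s1 = 0010 → error at position 2.
Flip position 2: 000111010110111 → 010111010110111

010111010110111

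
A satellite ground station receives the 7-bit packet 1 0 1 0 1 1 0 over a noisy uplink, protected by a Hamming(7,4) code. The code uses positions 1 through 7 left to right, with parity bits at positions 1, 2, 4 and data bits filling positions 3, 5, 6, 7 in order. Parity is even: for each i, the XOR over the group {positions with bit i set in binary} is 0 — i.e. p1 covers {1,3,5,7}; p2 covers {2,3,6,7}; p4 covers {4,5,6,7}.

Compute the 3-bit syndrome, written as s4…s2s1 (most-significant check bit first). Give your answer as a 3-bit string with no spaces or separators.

s1 (pos 1,3,5,7): 1⊕1⊕1⊕0 = 1
s2 (pos 2,3,6,7): 0⊕1⊕1⊕0 = 0
s4 (pos 4,5,6,7): 0⊕1⊕1⊕0 = 0
Syndrome s4…s1 = 001 → error at position 1.

001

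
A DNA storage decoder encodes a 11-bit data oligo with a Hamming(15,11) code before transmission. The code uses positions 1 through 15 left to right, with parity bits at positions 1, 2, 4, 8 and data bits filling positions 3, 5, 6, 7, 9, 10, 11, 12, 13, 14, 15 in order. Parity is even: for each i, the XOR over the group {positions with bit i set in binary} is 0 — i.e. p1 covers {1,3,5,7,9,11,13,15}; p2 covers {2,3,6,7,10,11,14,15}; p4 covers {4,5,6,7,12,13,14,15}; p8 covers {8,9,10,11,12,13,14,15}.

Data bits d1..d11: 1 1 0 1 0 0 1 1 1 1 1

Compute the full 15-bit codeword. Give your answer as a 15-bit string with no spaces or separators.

011010110011111

Place data at non-parity positions: p1 p2 1 p4 1 0 1 p8 0 0 1 1 1 1 1
p1 (pos 1,3,5,7,9,11,13,15): XOR of data positions = 1⊕1⊕1⊕0⊕1⊕1⊕1 = 0
p2 (pos 2,3,6,7,10,11,14,15): XOR of data positions = 1⊕0⊕1⊕0⊕1⊕1⊕1 = 1
p4 (pos 4,5,6,7,12,13,14,15): XOR of data positions = 1⊕0⊕1⊕1⊕1⊕1⊕1 = 0
p8 (pos 8,9,10,11,12,13,14,15): XOR of data positions = 0⊕0⊕1⊕1⊕1⊕1⊕1 = 1
Codeword: 011010110011111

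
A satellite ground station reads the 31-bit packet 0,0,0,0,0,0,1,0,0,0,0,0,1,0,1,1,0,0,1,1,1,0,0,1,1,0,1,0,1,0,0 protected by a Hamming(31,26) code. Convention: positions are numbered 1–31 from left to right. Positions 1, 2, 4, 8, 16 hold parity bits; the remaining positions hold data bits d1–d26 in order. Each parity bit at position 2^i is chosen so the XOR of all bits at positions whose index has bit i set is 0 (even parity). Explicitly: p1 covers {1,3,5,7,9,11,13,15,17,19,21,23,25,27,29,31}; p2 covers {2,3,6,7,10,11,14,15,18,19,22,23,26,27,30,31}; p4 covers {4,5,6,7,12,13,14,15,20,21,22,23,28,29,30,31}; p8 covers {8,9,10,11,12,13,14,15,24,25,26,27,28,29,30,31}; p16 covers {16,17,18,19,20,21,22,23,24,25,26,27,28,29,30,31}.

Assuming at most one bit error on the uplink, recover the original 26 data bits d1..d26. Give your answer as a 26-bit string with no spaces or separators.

s1 (pos 1,3,5,7,9,11,13,15,17,19,21,23,25,27,29,31): 0⊕0⊕0⊕1⊕0⊕0⊕1⊕1⊕0⊕1⊕1⊕0⊕1⊕1⊕1⊕0 = 0
s2 (pos 2,3,6,7,10,11,14,15,18,19,22,23,26,27,30,31): 0⊕0⊕0⊕1⊕0⊕0⊕0⊕1⊕0⊕1⊕0⊕0⊕0⊕1⊕0⊕0 = 0
s4 (pos 4,5,6,7,12,13,14,15,20,21,22,23,28,29,30,31): 0⊕0⊕0⊕1⊕0⊕1⊕0⊕1⊕1⊕1⊕0⊕0⊕0⊕1⊕0⊕0 = 0
s8 (pos 8,9,10,11,12,13,14,15,24,25,26,27,28,29,30,31): 0⊕0⊕0⊕0⊕0⊕1⊕0⊕1⊕1⊕1⊕0⊕1⊕0⊕1⊕0⊕0 = 0
s16 (pos 16,17,18,19,20,21,22,23,24,25,26,27,28,29,30,31): 1⊕0⊕0⊕1⊕1⊕1⊕0⊕0⊕1⊕1⊕0⊕1⊕0⊕1⊕0⊕0 = 0
Syndrome s16…s1 = 00000 → no error.
Read data bits from positions 3,5,6,7,9,10,11,12,13,14,15,17,18,19,20,21,22,23,24,25,26,27,28,29,30,31: 00010000101001110011010100

00010000101001110011010100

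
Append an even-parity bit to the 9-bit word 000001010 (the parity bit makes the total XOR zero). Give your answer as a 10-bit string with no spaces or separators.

XOR of the 9 data bits: 0⊕0⊕0⊕0⊕0⊕1⊕0⊕1⊕0 = 0
Parity bit = 0 (so all 10 bits XOR to 0).

0000010100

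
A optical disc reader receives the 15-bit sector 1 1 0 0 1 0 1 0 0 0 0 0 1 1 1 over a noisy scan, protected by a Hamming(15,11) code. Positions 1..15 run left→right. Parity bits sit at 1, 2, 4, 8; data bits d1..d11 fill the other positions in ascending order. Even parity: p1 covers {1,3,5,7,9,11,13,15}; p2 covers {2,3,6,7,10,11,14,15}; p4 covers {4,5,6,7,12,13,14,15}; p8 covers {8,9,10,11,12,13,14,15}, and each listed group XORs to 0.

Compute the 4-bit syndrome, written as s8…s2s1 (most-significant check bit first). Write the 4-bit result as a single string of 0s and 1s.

s1 (pos 1,3,5,7,9,11,13,15): 1⊕0⊕1⊕1⊕0⊕0⊕1⊕1 = 1
s2 (pos 2,3,6,7,10,11,14,15): 1⊕0⊕0⊕1⊕0⊕0⊕1⊕1 = 0
s4 (pos 4,5,6,7,12,13,14,15): 0⊕1⊕0⊕1⊕0⊕1⊕1⊕1 = 1
s8 (pos 8,9,10,11,12,13,14,15): 0⊕0⊕0⊕0⊕0⊕1⊕1⊕1 = 1
Syndrome s8…s1 = 1101 → error at position 13.

1101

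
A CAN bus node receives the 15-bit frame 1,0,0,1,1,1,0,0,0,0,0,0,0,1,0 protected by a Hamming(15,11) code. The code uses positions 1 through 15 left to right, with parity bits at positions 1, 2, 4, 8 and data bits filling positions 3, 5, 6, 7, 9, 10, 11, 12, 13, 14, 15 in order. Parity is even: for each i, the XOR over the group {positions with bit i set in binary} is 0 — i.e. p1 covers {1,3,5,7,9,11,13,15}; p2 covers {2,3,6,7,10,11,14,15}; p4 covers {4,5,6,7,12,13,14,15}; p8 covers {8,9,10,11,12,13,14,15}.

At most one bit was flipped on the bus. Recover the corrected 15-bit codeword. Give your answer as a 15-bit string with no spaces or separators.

100111010000010

s1 (pos 1,3,5,7,9,11,13,15): 1⊕0⊕1⊕0⊕0⊕0⊕0⊕0 = 0
s2 (pos 2,3,6,7,10,11,14,15): 0⊕0⊕1⊕0⊕0⊕0⊕1⊕0 = 0
s4 (pos 4,5,6,7,12,13,14,15): 1⊕1⊕1⊕0⊕0⊕0⊕1⊕0 = 0
s8 (pos 8,9,10,11,12,13,14,15): 0⊕0⊕0⊕0⊕0⊕0⊕1⊕0 = 1
Syndrome s8…s1 = 1000 → error at position 8.
Flip position 8: 100111000000010 → 100111010000010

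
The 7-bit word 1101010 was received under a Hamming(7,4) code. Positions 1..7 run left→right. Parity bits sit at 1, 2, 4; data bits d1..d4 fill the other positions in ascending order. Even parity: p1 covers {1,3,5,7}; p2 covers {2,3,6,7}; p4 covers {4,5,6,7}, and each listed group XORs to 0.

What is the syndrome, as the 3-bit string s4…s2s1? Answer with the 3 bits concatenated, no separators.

s1 (pos 1,3,5,7): 1⊕0⊕0⊕0 = 1
s2 (pos 2,3,6,7): 1⊕0⊕1⊕0 = 0
s4 (pos 4,5,6,7): 1⊕0⊕1⊕0 = 0
Syndrome s4…s1 = 001 → error at position 1.

001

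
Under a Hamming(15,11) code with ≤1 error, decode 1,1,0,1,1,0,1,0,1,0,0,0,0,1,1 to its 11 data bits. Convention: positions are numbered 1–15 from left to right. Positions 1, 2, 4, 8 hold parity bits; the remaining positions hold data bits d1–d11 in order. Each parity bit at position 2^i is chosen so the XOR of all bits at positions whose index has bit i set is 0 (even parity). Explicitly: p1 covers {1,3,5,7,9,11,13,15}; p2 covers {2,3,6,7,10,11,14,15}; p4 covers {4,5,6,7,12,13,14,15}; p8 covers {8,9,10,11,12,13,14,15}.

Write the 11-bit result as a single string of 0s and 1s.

s1 (pos 1,3,5,7,9,11,13,15): 1⊕0⊕1⊕1⊕1⊕0⊕0⊕1 = 1
s2 (pos 2,3,6,7,10,11,14,15): 1⊕0⊕0⊕1⊕0⊕0⊕1⊕1 = 0
s4 (pos 4,5,6,7,12,13,14,15): 1⊕1⊕0⊕1⊕0⊕0⊕1⊕1 = 1
s8 (pos 8,9,10,11,12,13,14,15): 0⊕1⊕0⊕0⊕0⊕0⊕1⊕1 = 1
Syndrome s8…s1 = 1101 → error at position 13.
Flip position 13: 110110101000011 → 110110101000111
Read data bits from positions 3,5,6,7,9,10,11,12,13,14,15: 01011000111

01011000111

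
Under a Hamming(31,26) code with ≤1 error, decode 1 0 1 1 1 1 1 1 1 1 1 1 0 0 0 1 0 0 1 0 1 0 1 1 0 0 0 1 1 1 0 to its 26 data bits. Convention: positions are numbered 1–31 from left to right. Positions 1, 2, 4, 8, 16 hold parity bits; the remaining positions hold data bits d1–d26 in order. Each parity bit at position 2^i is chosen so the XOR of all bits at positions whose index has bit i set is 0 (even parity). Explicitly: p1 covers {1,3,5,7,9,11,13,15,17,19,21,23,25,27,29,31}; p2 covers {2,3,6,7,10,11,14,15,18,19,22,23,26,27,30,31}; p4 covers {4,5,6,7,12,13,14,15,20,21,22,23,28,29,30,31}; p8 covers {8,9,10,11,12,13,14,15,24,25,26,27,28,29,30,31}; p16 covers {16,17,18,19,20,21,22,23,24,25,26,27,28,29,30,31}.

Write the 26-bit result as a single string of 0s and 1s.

11111111000001010110001110

s1 (pos 1,3,5,7,9,11,13,15,17,19,21,23,25,27,29,31): 1⊕1⊕1⊕1⊕1⊕1⊕0⊕0⊕0⊕1⊕1⊕1⊕0⊕0⊕1⊕0 = 0
s2 (pos 2,3,6,7,10,11,14,15,18,19,22,23,26,27,30,31): 0⊕1⊕1⊕1⊕1⊕1⊕0⊕0⊕0⊕1⊕0⊕1⊕0⊕0⊕1⊕0 = 0
s4 (pos 4,5,6,7,12,13,14,15,20,21,22,23,28,29,30,31): 1⊕1⊕1⊕1⊕1⊕0⊕0⊕0⊕0⊕1⊕0⊕1⊕1⊕1⊕1⊕0 = 0
s8 (pos 8,9,10,11,12,13,14,15,24,25,26,27,28,29,30,31): 1⊕1⊕1⊕1⊕1⊕0⊕0⊕0⊕1⊕0⊕0⊕0⊕1⊕1⊕1⊕0 = 1
s16 (pos 16,17,18,19,20,21,22,23,24,25,26,27,28,29,30,31): 1⊕0⊕0⊕1⊕0⊕1⊕0⊕1⊕1⊕0⊕0⊕0⊕1⊕1⊕1⊕0 = 0
Syndrome s16…s1 = 01000 → error at position 8.
Flip position 8: 1011111111110001001010110001110 → 1011111011110001001010110001110
Read data bits from positions 3,5,6,7,9,10,11,12,13,14,15,17,18,19,20,21,22,23,24,25,26,27,28,29,30,31: 11111111000001010110001110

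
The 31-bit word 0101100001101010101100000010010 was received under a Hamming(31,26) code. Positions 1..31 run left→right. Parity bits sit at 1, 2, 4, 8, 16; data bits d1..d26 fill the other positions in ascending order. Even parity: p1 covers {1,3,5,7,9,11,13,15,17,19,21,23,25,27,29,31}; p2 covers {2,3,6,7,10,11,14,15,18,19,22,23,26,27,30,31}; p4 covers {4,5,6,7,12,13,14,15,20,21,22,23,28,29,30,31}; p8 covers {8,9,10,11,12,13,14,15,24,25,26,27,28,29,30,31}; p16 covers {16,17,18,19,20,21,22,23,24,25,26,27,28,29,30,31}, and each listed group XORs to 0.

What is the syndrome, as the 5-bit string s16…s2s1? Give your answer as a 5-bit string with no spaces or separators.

s1 (pos 1,3,5,7,9,11,13,15,17,19,21,23,25,27,29,31): 0⊕0⊕1⊕0⊕0⊕1⊕1⊕1⊕1⊕1⊕0⊕0⊕0⊕1⊕0⊕0 = 1
s2 (pos 2,3,6,7,10,11,14,15,18,19,22,23,26,27,30,31): 1⊕0⊕0⊕0⊕1⊕1⊕0⊕1⊕0⊕1⊕0⊕0⊕0⊕1⊕1⊕0 = 1
s4 (pos 4,5,6,7,12,13,14,15,20,21,22,23,28,29,30,31): 1⊕1⊕0⊕0⊕0⊕1⊕0⊕1⊕1⊕0⊕0⊕0⊕0⊕0⊕1⊕0 = 0
s8 (pos 8,9,10,11,12,13,14,15,24,25,26,27,28,29,30,31): 0⊕0⊕1⊕1⊕0⊕1⊕0⊕1⊕0⊕0⊕0⊕1⊕0⊕0⊕1⊕0 = 0
s16 (pos 16,17,18,19,20,21,22,23,24,25,26,27,28,29,30,31): 0⊕1⊕0⊕1⊕1⊕0⊕0⊕0⊕0⊕0⊕0⊕1⊕0⊕0⊕1⊕0 = 1
Syndrome s16…s1 = 10011 → error at position 19.

10011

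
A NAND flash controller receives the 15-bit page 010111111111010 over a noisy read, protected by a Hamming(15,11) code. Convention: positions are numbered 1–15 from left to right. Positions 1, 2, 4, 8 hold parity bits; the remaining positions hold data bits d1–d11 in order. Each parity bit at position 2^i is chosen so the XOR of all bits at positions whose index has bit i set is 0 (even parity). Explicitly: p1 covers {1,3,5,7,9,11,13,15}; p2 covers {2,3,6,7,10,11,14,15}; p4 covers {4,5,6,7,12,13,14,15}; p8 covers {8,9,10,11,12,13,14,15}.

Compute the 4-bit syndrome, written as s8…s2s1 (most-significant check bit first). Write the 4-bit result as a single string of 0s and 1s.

s1 (pos 1,3,5,7,9,11,13,15): 0⊕0⊕1⊕1⊕1⊕1⊕0⊕0 = 0
s2 (pos 2,3,6,7,10,11,14,15): 1⊕0⊕1⊕1⊕1⊕1⊕1⊕0 = 0
s4 (pos 4,5,6,7,12,13,14,15): 1⊕1⊕1⊕1⊕1⊕0⊕1⊕0 = 0
s8 (pos 8,9,10,11,12,13,14,15): 1⊕1⊕1⊕1⊕1⊕0⊕1⊕0 = 0
Syndrome s8…s1 = 0000 → no error.

0000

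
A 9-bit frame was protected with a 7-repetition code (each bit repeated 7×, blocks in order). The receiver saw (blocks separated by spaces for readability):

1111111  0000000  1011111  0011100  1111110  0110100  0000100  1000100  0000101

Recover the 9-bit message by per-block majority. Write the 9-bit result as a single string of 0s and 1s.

Block 1 (1111111): 7 ones → 1
Block 2 (0000000): 0 ones → 0
Block 3 (1011111): 6 ones → 1
Block 4 (0011100): 3 ones → 0
Block 5 (1111110): 6 ones → 1
Block 6 (0110100): 3 ones → 0
Block 7 (0000100): 1 one → 0
Block 8 (1000100): 2 ones → 0
Block 9 (0000101): 2 ones → 0

101010000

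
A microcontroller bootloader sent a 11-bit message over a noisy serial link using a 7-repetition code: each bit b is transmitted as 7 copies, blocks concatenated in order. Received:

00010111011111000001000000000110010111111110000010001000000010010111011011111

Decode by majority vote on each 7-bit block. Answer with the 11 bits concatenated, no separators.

Block 1 (0001011): 3 ones → 0
Block 2 (1011111): 6 ones → 1
Block 3 (0000010): 1 one → 0
Block 4 (0000000): 0 ones → 0
Block 5 (0110010): 3 ones → 0
Block 6 (1111111): 7 ones → 1
Block 7 (1000001): 2 ones → 0
Block 8 (0001000): 1 one → 0
Block 9 (0000100): 1 one → 0
Block 10 (1011101): 5 ones → 1
Block 11 (1011111): 6 ones → 1

01000100011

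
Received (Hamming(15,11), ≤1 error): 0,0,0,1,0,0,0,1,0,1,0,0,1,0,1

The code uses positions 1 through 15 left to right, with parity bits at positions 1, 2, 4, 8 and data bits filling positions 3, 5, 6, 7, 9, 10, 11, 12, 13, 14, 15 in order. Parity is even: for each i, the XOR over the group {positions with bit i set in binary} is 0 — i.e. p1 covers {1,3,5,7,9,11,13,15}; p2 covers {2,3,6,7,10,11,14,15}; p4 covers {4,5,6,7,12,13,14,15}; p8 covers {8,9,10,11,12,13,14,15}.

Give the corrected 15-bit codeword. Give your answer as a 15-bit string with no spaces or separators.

000000010100101

s1 (pos 1,3,5,7,9,11,13,15): 0⊕0⊕0⊕0⊕0⊕0⊕1⊕1 = 0
s2 (pos 2,3,6,7,10,11,14,15): 0⊕0⊕0⊕0⊕1⊕0⊕0⊕1 = 0
s4 (pos 4,5,6,7,12,13,14,15): 1⊕0⊕0⊕0⊕0⊕1⊕0⊕1 = 1
s8 (pos 8,9,10,11,12,13,14,15): 1⊕0⊕1⊕0⊕0⊕1⊕0⊕1 = 0
Syndrome s8…s1 = 0100 → error at position 4.
Flip position 4: 000100010100101 → 000000010100101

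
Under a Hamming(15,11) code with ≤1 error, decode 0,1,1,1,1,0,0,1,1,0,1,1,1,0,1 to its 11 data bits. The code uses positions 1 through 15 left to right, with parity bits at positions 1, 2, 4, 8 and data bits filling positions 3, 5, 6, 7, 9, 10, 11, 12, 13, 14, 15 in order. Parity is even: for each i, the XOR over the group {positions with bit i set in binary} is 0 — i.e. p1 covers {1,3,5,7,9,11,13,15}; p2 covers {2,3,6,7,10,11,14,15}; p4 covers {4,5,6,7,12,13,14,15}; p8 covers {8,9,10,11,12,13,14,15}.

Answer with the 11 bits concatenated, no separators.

s1 (pos 1,3,5,7,9,11,13,15): 0⊕1⊕1⊕0⊕1⊕1⊕1⊕1 = 0
s2 (pos 2,3,6,7,10,11,14,15): 1⊕1⊕0⊕0⊕0⊕1⊕0⊕1 = 0
s4 (pos 4,5,6,7,12,13,14,15): 1⊕1⊕0⊕0⊕1⊕1⊕0⊕1 = 1
s8 (pos 8,9,10,11,12,13,14,15): 1⊕1⊕0⊕1⊕1⊕1⊕0⊕1 = 0
Syndrome s8…s1 = 0100 → error at position 4.
Flip position 4: 011110011011101 → 011010011011101
Read data bits from positions 3,5,6,7,9,10,11,12,13,14,15: 11001011101

11001011101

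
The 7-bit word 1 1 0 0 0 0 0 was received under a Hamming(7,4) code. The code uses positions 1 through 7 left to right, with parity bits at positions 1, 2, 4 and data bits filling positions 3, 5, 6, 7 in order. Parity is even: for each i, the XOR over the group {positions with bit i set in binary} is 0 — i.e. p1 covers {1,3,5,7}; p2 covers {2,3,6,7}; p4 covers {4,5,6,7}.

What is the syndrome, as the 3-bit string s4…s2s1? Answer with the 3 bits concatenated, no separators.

s1 (pos 1,3,5,7): 1⊕0⊕0⊕0 = 1
s2 (pos 2,3,6,7): 1⊕0⊕0⊕0 = 1
s4 (pos 4,5,6,7): 0⊕0⊕0⊕0 = 0
Syndrome s4…s1 = 011 → error at position 3.

011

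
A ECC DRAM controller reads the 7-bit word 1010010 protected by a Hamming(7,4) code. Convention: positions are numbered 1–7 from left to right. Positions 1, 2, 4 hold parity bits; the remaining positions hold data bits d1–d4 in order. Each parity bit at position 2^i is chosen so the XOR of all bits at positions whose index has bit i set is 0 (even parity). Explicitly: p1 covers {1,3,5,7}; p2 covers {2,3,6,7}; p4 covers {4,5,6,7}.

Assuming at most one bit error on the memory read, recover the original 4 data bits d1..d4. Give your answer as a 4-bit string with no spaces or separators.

s1 (pos 1,3,5,7): 1⊕1⊕0⊕0 = 0
s2 (pos 2,3,6,7): 0⊕1⊕1⊕0 = 0
s4 (pos 4,5,6,7): 0⊕0⊕1⊕0 = 1
Syndrome s4…s1 = 100 → error at position 4.
Flip position 4: 1010010 → 1011010
Read data bits from positions 3,5,6,7: 1010

1010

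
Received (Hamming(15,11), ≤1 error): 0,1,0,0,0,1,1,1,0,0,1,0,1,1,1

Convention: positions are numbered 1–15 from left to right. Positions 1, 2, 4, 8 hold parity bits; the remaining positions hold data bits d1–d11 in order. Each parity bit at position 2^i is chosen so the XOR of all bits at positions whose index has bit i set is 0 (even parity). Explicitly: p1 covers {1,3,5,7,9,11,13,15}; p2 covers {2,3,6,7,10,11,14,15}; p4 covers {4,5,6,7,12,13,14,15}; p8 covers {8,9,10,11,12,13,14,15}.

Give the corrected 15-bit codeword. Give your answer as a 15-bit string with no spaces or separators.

s1 (pos 1,3,5,7,9,11,13,15): 0⊕0⊕0⊕1⊕0⊕1⊕1⊕1 = 0
s2 (pos 2,3,6,7,10,11,14,15): 1⊕0⊕1⊕1⊕0⊕1⊕1⊕1 = 0
s4 (pos 4,5,6,7,12,13,14,15): 0⊕0⊕1⊕1⊕0⊕1⊕1⊕1 = 1
s8 (pos 8,9,10,11,12,13,14,15): 1⊕0⊕0⊕1⊕0⊕1⊕1⊕1 = 1
Syndrome s8…s1 = 1100 → error at position 12.
Flip position 12: 010001110010111 → 010001110011111

010001110011111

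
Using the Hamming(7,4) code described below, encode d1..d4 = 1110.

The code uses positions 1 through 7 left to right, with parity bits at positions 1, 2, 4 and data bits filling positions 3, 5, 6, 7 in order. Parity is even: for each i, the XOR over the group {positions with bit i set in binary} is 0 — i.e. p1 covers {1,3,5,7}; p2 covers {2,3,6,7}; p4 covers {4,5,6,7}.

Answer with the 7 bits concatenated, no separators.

Place data at non-parity positions: p1 p2 1 p4 1 1 0
p1 (pos 1,3,5,7): XOR of data positions = 1⊕1⊕0 = 0
p2 (pos 2,3,6,7): XOR of data positions = 1⊕1⊕0 = 0
p4 (pos 4,5,6,7): XOR of data positions = 1⊕1⊕0 = 0
Codeword: 0010110

0010110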